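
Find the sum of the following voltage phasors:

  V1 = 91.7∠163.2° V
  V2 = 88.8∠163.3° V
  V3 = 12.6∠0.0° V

Step 1 — Convert each phasor to rectangular form:
  V1 = 91.7·(cos(163.2°) + j·sin(163.2°)) = -87.79 + j26.5 V
  V2 = 88.8·(cos(163.3°) + j·sin(163.3°)) = -85.05 + j25.52 V
  V3 = 12.6·(cos(0.0°) + j·sin(0.0°)) = 12.6 V
Step 2 — Sum components: V_total = -160.2 + j52.02 V.
Step 3 — Convert to polar: |V_total| = 168.5 V, ∠V_total = 162.0°.

V_total = 168.5∠162.0° V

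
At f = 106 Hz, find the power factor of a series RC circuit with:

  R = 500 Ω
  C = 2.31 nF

Step 1 — Angular frequency: ω = 2π·f = 2π·106 = 666 rad/s.
Step 2 — Component impedances:
  R: Z = R = 500 Ω
  C: Z = 1/(jωC) = -j/(ω·C) = 0 - j6.5e+05 Ω
Step 3 — Series combination: Z_total = R + C = 500 - j6.5e+05 Ω = 6.5e+05∠-90.0° Ω.
Step 4 — Power factor: PF = cos(φ) = Re(Z)/|Z| = 500/6.4998e+05 = 0.0007693.
Step 5 — Type: Im(Z) = -6.5e+05 ⇒ leading (phase φ = -90.0°).

PF = 0.0007693 (leading, φ = -90.0°)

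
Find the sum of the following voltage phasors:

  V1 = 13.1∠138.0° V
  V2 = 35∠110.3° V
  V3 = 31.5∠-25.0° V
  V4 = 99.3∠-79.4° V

Step 1 — Convert each phasor to rectangular form:
  V1 = 13.1·(cos(138.0°) + j·sin(138.0°)) = -9.735 + j8.766 V
  V2 = 35·(cos(110.3°) + j·sin(110.3°)) = -12.14 + j32.83 V
  V3 = 31.5·(cos(-25.0°) + j·sin(-25.0°)) = 28.55 - j13.31 V
  V4 = 99.3·(cos(-79.4°) + j·sin(-79.4°)) = 18.27 - j97.61 V
Step 2 — Sum components: V_total = 24.94 - j69.33 V.
Step 3 — Convert to polar: |V_total| = 73.67 V, ∠V_total = -70.2°.

V_total = 73.67∠-70.2° V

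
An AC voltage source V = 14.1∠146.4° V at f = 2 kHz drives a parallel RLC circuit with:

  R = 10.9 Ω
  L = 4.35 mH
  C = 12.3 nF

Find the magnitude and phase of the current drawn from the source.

Step 1 — Angular frequency: ω = 2π·f = 2π·2000 = 1.257e+04 rad/s.
Step 2 — Component impedances:
  R: Z = R = 10.9 Ω
  L: Z = jωL = j·1.257e+04·0.00435 = 0 + j54.66 Ω
  C: Z = 1/(jωC) = -j/(ω·C) = 0 - j6470 Ω
Step 3 — Parallel combination: 1/Z_total = 1/R + 1/L + 1/C; Z_total = 10.49 + j2.074 Ω = 10.69∠11.2° Ω.
Step 4 — Source phasor: V = 14.1∠146.4° V = -11.74 + j7.803 V.
Step 5 — Ohm's law: I = V / Z_total = (-11.74 + j7.803) / (10.49 + j2.074) = -0.9359 + j0.9289 A.
Step 6 — Convert to polar: |I| = 1.319 A, ∠I = 135.2°.

I = 1.319∠135.2° A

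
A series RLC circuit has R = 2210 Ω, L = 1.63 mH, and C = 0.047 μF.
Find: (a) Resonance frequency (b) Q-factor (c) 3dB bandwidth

Step 1 — Resonance condition Im(Z)=0 gives ω₀ = 1/√(LC).
Step 2 — ω₀ = 1/√(0.00163·4.7e-08) = 1.143e+05 rad/s.
Step 3 — f₀ = ω₀/(2π) = 1.818e+04 Hz.
Step 4 — Series Q: Q = ω₀L/R = 1.143e+05·0.00163/2210 = 0.08427.
Step 5 — 3dB bandwidth: Δω = ω₀/Q = 1.356e+06 rad/s; BW = Δω/(2π) = 2.158e+05 Hz.

(a) f₀ = 1.818e+04 Hz  (b) Q = 0.08427  (c) BW = 2.158e+05 Hz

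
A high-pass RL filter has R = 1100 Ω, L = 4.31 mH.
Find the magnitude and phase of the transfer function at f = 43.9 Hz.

Step 1 — Angular frequency: ω = 2π·43.9 = 275.8 rad/s.
Step 2 — Transfer function: H(jω) = jωL/(R + jωL).
Step 3 — Numerator jωL = j·1.189; denominator R + jωL = 1100 + j1.189.
Step 4 — H = 1.168e-06 + j0.001081.
Step 5 — Magnitude: |H| = 0.001081 (-59.3 dB); phase: φ = 89.9°.

|H| = 0.001081 (-59.3 dB), φ = 89.9°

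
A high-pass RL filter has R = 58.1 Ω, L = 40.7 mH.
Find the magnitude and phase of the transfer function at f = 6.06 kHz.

Step 1 — Angular frequency: ω = 2π·6060 = 3.808e+04 rad/s.
Step 2 — Transfer function: H(jω) = jωL/(R + jωL).
Step 3 — Numerator jωL = j·1550; denominator R + jωL = 58.1 + j1550.
Step 4 — H = 0.9986 + j0.03744.
Step 5 — Magnitude: |H| = 0.9993 (-0.0 dB); phase: φ = 2.1°.

|H| = 0.9993 (-0.0 dB), φ = 2.1°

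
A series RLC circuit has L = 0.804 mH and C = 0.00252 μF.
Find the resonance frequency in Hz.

Step 1 — Resonance condition Im(Z)=0 gives ω₀ = 1/√(LC).
Step 2 — ω₀ = 1/√(0.000804·2.52e-09) = 7.025e+05 rad/s.
Step 3 — f₀ = ω₀/(2π) = 1.118e+05 Hz.

f₀ = 1.118e+05 Hz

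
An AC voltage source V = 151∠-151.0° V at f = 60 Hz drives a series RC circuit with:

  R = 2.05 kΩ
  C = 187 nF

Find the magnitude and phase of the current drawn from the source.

Step 1 — Angular frequency: ω = 2π·f = 2π·60 = 377 rad/s.
Step 2 — Component impedances:
  R: Z = R = 2050 Ω
  C: Z = 1/(jωC) = -j/(ω·C) = 0 - j1.418e+04 Ω
Step 3 — Series combination: Z_total = R + C = 2050 - j1.418e+04 Ω = 1.433e+04∠-81.8° Ω.
Step 4 — Source phasor: V = 151∠-151.0° V = -132.1 - j73.21 V.
Step 5 — Ohm's law: I = V / Z_total = (-132.1 - j73.21) / (2050 - j1.418e+04) = 0.003737 - j0.009851 A.
Step 6 — Convert to polar: |I| = 0.01054 A, ∠I = -69.2°.

I = 0.01054∠-69.2° A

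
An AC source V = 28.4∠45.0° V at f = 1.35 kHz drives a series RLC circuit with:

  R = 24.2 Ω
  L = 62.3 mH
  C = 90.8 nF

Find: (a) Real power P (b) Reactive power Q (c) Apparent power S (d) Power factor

Step 1 — Angular frequency: ω = 2π·f = 2π·1350 = 8482 rad/s.
Step 2 — Component impedances:
  R: Z = R = 24.2 Ω
  L: Z = jωL = j·8482·0.0623 = 0 + j528.4 Ω
  C: Z = 1/(jωC) = -j/(ω·C) = 0 - j1298 Ω
Step 3 — Series combination: Z_total = R + L + C = 24.2 - j769.9 Ω = 770.3∠-88.2° Ω.
Step 4 — Source phasor: V = 28.4∠45.0° V = 20.08 + j20.08 V.
Step 5 — Current: I = V / Z = -0.02524 + j0.02688 A = 0.03687∠133.2° A.
Step 6 — Complex power: S = V·I* = 0.03289 - j1.047 VA.
Step 7 — Real power: P = Re(S) = 0.03289 W.
Step 8 — Reactive power: Q = Im(S) = -1.047 VAR.
Step 9 — Apparent power: |S| = 1.047 VA.
Step 10 — Power factor: PF = P/|S| = 0.03142 (leading).

(a) P = 0.03289 W  (b) Q = -1.047 VAR  (c) S = 1.047 VA  (d) PF = 0.03142 (leading)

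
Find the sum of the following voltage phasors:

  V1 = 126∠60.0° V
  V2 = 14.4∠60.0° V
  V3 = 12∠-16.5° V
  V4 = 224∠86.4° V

Step 1 — Convert each phasor to rectangular form:
  V1 = 126·(cos(60.0°) + j·sin(60.0°)) = 63 + j109.1 V
  V2 = 14.4·(cos(60.0°) + j·sin(60.0°)) = 7.2 + j12.47 V
  V3 = 12·(cos(-16.5°) + j·sin(-16.5°)) = 11.51 - j3.408 V
  V4 = 224·(cos(86.4°) + j·sin(86.4°)) = 14.07 + j223.6 V
Step 2 — Sum components: V_total = 95.77 + j341.7 V.
Step 3 — Convert to polar: |V_total| = 354.9 V, ∠V_total = 74.3°.

V_total = 354.9∠74.3° V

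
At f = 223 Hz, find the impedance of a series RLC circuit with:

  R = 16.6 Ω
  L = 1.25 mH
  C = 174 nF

Step 1 — Angular frequency: ω = 2π·f = 2π·223 = 1401 rad/s.
Step 2 — Component impedances:
  R: Z = R = 16.6 Ω
  L: Z = jωL = j·1401·0.00125 = 0 + j1.751 Ω
  C: Z = 1/(jωC) = -j/(ω·C) = 0 - j4102 Ω
Step 3 — Series combination: Z_total = R + L + C = 16.6 - j4100 Ω = 4100∠-89.8° Ω.

Z = 16.6 - j4100 Ω = 4100∠-89.8° Ω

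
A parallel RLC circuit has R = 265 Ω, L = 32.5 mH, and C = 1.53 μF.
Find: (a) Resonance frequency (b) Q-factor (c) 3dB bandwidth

Step 1 — Resonance: ω₀ = 1/√(LC) = 1/√(0.0325·1.53e-06) = 4484 rad/s.
Step 2 — f₀ = ω₀/(2π) = 713.7 Hz.
Step 3 — Parallel Q: Q = R/(ω₀L) = 265/(4484·0.0325) = 1.818.
Step 4 — Bandwidth: Δω = ω₀/Q = 2466 rad/s; BW = Δω/(2π) = 392.5 Hz.

(a) f₀ = 713.7 Hz  (b) Q = 1.818  (c) BW = 392.5 Hz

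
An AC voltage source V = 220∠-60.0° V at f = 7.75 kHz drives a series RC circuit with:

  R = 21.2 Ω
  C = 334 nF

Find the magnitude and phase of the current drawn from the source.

Step 1 — Angular frequency: ω = 2π·f = 2π·7750 = 4.869e+04 rad/s.
Step 2 — Component impedances:
  R: Z = R = 21.2 Ω
  C: Z = 1/(jωC) = -j/(ω·C) = 0 - j61.49 Ω
Step 3 — Series combination: Z_total = R + C = 21.2 - j61.49 Ω = 65.04∠-71.0° Ω.
Step 4 — Source phasor: V = 220∠-60.0° V = 110 - j190.5 V.
Step 5 — Ohm's law: I = V / Z_total = (110 - j190.5) / (21.2 - j61.49) = 3.321 + j0.644 A.
Step 6 — Convert to polar: |I| = 3.383 A, ∠I = 11.0°.

I = 3.383∠11.0° A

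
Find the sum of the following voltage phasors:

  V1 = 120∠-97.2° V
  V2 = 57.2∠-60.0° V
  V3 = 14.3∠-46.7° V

Step 1 — Convert each phasor to rectangular form:
  V1 = 120·(cos(-97.2°) + j·sin(-97.2°)) = -15.04 - j119.1 V
  V2 = 57.2·(cos(-60.0°) + j·sin(-60.0°)) = 28.6 - j49.54 V
  V3 = 14.3·(cos(-46.7°) + j·sin(-46.7°)) = 9.807 - j10.41 V
Step 2 — Sum components: V_total = 23.37 - j179 V.
Step 3 — Convert to polar: |V_total| = 180.5 V, ∠V_total = -82.6°.

V_total = 180.5∠-82.6° V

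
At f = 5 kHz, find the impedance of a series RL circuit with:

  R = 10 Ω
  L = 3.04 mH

Step 1 — Angular frequency: ω = 2π·f = 2π·5000 = 3.142e+04 rad/s.
Step 2 — Component impedances:
  R: Z = R = 10 Ω
  L: Z = jωL = j·3.142e+04·0.00304 = 0 + j95.5 Ω
Step 3 — Series combination: Z_total = R + L = 10 + j95.5 Ω = 96.03∠84.0° Ω.

Z = 10 + j95.5 Ω = 96.03∠84.0° Ω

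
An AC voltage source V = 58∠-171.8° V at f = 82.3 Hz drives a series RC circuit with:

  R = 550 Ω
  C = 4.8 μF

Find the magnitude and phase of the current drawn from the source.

Step 1 — Angular frequency: ω = 2π·f = 2π·82.3 = 517.1 rad/s.
Step 2 — Component impedances:
  R: Z = R = 550 Ω
  C: Z = 1/(jωC) = -j/(ω·C) = 0 - j402.9 Ω
Step 3 — Series combination: Z_total = R + C = 550 - j402.9 Ω = 681.8∠-36.2° Ω.
Step 4 — Source phasor: V = 58∠-171.8° V = -57.41 - j8.272 V.
Step 5 — Ohm's law: I = V / Z_total = (-57.41 - j8.272) / (550 - j402.9) = -0.06076 - j0.05955 A.
Step 6 — Convert to polar: |I| = 0.08507 A, ∠I = -135.6°.

I = 0.08507∠-135.6° A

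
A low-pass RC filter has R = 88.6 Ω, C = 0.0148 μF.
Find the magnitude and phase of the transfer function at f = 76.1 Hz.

Step 1 — Angular frequency: ω = 2π·76.1 = 478.2 rad/s.
Step 2 — Transfer function: H(jω) = 1/(1 + jωRC).
Step 3 — Denominator: 1 + jωRC = 1 + j·478.2·88.6·1.48e-08 = 1 + j0.000627.
Step 4 — H = 1 - j0.000627.
Step 5 — Magnitude: |H| = 1 (-0.0 dB); phase: φ = -0.0°.

|H| = 1 (-0.0 dB), φ = -0.0°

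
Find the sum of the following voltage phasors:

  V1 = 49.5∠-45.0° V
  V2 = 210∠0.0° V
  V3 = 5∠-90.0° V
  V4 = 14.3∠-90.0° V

Step 1 — Convert each phasor to rectangular form:
  V1 = 49.5·(cos(-45.0°) + j·sin(-45.0°)) = 35 - j35 V
  V2 = 210·(cos(0.0°) + j·sin(0.0°)) = 210 V
  V3 = 5·(cos(-90.0°) + j·sin(-90.0°)) = 0 - j5 V
  V4 = 14.3·(cos(-90.0°) + j·sin(-90.0°)) = 0 - j14.3 V
Step 2 — Sum components: V_total = 245 - j54.3 V.
Step 3 — Convert to polar: |V_total| = 250.9 V, ∠V_total = -12.5°.

V_total = 250.9∠-12.5° V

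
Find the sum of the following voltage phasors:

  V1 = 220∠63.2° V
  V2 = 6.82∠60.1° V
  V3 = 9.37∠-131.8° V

Step 1 — Convert each phasor to rectangular form:
  V1 = 220·(cos(63.2°) + j·sin(63.2°)) = 99.19 + j196.4 V
  V2 = 6.82·(cos(60.1°) + j·sin(60.1°)) = 3.4 + j5.912 V
  V3 = 9.37·(cos(-131.8°) + j·sin(-131.8°)) = -6.245 - j6.985 V
Step 2 — Sum components: V_total = 96.35 + j195.3 V.
Step 3 — Convert to polar: |V_total| = 217.8 V, ∠V_total = 63.7°.

V_total = 217.8∠63.7° V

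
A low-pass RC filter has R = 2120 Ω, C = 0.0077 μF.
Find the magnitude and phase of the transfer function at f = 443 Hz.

Step 1 — Angular frequency: ω = 2π·443 = 2783 rad/s.
Step 2 — Transfer function: H(jω) = 1/(1 + jωRC).
Step 3 — Denominator: 1 + jωRC = 1 + j·2783·2120·7.7e-09 = 1 + j0.04544.
Step 4 — H = 0.9979 - j0.04534.
Step 5 — Magnitude: |H| = 0.999 (-0.0 dB); phase: φ = -2.6°.

|H| = 0.999 (-0.0 dB), φ = -2.6°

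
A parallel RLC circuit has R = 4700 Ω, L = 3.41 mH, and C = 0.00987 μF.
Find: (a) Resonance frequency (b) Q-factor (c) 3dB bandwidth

Step 1 — Resonance: ω₀ = 1/√(LC) = 1/√(0.00341·9.87e-09) = 1.724e+05 rad/s.
Step 2 — f₀ = ω₀/(2π) = 2.743e+04 Hz.
Step 3 — Parallel Q: Q = R/(ω₀L) = 4700/(1.724e+05·0.00341) = 7.996.
Step 4 — Bandwidth: Δω = ω₀/Q = 2.156e+04 rad/s; BW = Δω/(2π) = 3431 Hz.

(a) f₀ = 2.743e+04 Hz  (b) Q = 7.996  (c) BW = 3431 Hz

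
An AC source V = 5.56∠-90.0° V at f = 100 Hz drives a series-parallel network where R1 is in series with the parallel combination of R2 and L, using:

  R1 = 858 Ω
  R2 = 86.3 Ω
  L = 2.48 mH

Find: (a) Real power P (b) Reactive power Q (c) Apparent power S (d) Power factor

Step 1 — Angular frequency: ω = 2π·f = 2π·100 = 628.3 rad/s.
Step 2 — Component impedances:
  R1: Z = R = 858 Ω
  R2: Z = R = 86.3 Ω
  L: Z = jωL = j·628.3·0.00248 = 0 + j1.558 Ω
Step 3 — Parallel branch: R2 || L = 1/(1/R2 + 1/L) = 0.02813 + j1.558 Ω.
Step 4 — Series with R1: Z_total = R1 + (R2 || L) = 858 + j1.558 Ω = 858∠0.1° Ω.
Step 5 — Source phasor: V = 5.56∠-90.0° V = 0 - j5.56 V.
Step 6 — Current: I = V / Z = -1.176e-05 - j0.00648 A = 0.00648∠-90.1° A.
Step 7 — Complex power: S = V·I* = 0.03603 + j6.541e-05 VA.
Step 8 — Real power: P = Re(S) = 0.03603 W.
Step 9 — Reactive power: Q = Im(S) = 6.541e-05 VAR.
Step 10 — Apparent power: |S| = 0.03603 VA.
Step 11 — Power factor: PF = P/|S| = 1 (lagging).

(a) P = 0.03603 W  (b) Q = 6.541e-05 VAR  (c) S = 0.03603 VA  (d) PF = 1 (lagging)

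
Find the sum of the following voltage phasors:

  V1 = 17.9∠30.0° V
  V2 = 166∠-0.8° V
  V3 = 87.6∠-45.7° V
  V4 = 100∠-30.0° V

Step 1 — Convert each phasor to rectangular form:
  V1 = 17.9·(cos(30.0°) + j·sin(30.0°)) = 15.5 + j8.95 V
  V2 = 166·(cos(-0.8°) + j·sin(-0.8°)) = 166 - j2.318 V
  V3 = 87.6·(cos(-45.7°) + j·sin(-45.7°)) = 61.18 - j62.69 V
  V4 = 100·(cos(-30.0°) + j·sin(-30.0°)) = 86.6 - j50 V
Step 2 — Sum components: V_total = 329.3 - j106.1 V.
Step 3 — Convert to polar: |V_total| = 345.9 V, ∠V_total = -17.9°.

V_total = 345.9∠-17.9° V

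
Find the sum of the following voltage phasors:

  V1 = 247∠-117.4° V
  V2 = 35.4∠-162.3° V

Step 1 — Convert each phasor to rectangular form:
  V1 = 247·(cos(-117.4°) + j·sin(-117.4°)) = -113.7 - j219.3 V
  V2 = 35.4·(cos(-162.3°) + j·sin(-162.3°)) = -33.72 - j10.76 V
Step 2 — Sum components: V_total = -147.4 - j230.1 V.
Step 3 — Convert to polar: |V_total| = 273.2 V, ∠V_total = -122.6°.

V_total = 273.2∠-122.6° V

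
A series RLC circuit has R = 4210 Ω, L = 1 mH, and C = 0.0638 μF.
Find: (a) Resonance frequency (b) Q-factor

Step 1 — Resonance condition Im(Z)=0 gives ω₀ = 1/√(LC).
Step 2 — ω₀ = 1/√(0.001·6.38e-08) = 1.252e+05 rad/s.
Step 3 — f₀ = ω₀/(2π) = 1.993e+04 Hz.
Step 4 — Series Q: Q = ω₀L/R = 1.252e+05·0.001/4210 = 0.02974.

(a) f₀ = 1.993e+04 Hz  (b) Q = 0.02974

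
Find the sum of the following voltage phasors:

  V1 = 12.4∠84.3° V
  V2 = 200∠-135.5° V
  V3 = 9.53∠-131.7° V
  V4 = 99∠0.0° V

Step 1 — Convert each phasor to rectangular form:
  V1 = 12.4·(cos(84.3°) + j·sin(84.3°)) = 1.232 + j12.34 V
  V2 = 200·(cos(-135.5°) + j·sin(-135.5°)) = -142.7 - j140.2 V
  V3 = 9.53·(cos(-131.7°) + j·sin(-131.7°)) = -6.34 - j7.115 V
  V4 = 99·(cos(0.0°) + j·sin(0.0°)) = 99 V
Step 2 — Sum components: V_total = -48.76 - j135 V.
Step 3 — Convert to polar: |V_total| = 143.5 V, ∠V_total = -109.9°.

V_total = 143.5∠-109.9° V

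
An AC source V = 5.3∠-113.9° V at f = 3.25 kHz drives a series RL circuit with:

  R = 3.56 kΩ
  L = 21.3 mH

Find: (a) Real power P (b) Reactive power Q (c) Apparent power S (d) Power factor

Step 1 — Angular frequency: ω = 2π·f = 2π·3250 = 2.042e+04 rad/s.
Step 2 — Component impedances:
  R: Z = R = 3560 Ω
  L: Z = jωL = j·2.042e+04·0.0213 = 0 + j435 Ω
Step 3 — Series combination: Z_total = R + L = 3560 + j435 Ω = 3586∠7.0° Ω.
Step 4 — Source phasor: V = 5.3∠-113.9° V = -2.147 - j4.846 V.
Step 5 — Current: I = V / Z = -0.0007581 - j0.001268 A = 0.001478∠-120.9° A.
Step 6 — Complex power: S = V·I* = 0.007774 + j0.0009499 VA.
Step 7 — Real power: P = Re(S) = 0.007774 W.
Step 8 — Reactive power: Q = Im(S) = 0.0009499 VAR.
Step 9 — Apparent power: |S| = 0.007832 VA.
Step 10 — Power factor: PF = P/|S| = 0.9926 (lagging).

(a) P = 0.007774 W  (b) Q = 0.0009499 VAR  (c) S = 0.007832 VA  (d) PF = 0.9926 (lagging)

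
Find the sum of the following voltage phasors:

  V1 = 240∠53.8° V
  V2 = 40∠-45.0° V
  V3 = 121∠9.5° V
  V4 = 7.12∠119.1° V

Step 1 — Convert each phasor to rectangular form:
  V1 = 240·(cos(53.8°) + j·sin(53.8°)) = 141.7 + j193.7 V
  V2 = 40·(cos(-45.0°) + j·sin(-45.0°)) = 28.28 - j28.28 V
  V3 = 121·(cos(9.5°) + j·sin(9.5°)) = 119.3 + j19.97 V
  V4 = 7.12·(cos(119.1°) + j·sin(119.1°)) = -3.463 + j6.221 V
Step 2 — Sum components: V_total = 285.9 + j191.6 V.
Step 3 — Convert to polar: |V_total| = 344.2 V, ∠V_total = 33.8°.

V_total = 344.2∠33.8° V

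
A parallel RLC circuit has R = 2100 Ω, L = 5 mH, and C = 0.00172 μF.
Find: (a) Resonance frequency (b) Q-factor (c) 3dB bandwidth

Step 1 — Resonance: ω₀ = 1/√(LC) = 1/√(0.005·1.72e-09) = 3.41e+05 rad/s.
Step 2 — f₀ = ω₀/(2π) = 5.427e+04 Hz.
Step 3 — Parallel Q: Q = R/(ω₀L) = 2100/(3.41e+05·0.005) = 1.232.
Step 4 — Bandwidth: Δω = ω₀/Q = 2.769e+05 rad/s; BW = Δω/(2π) = 4.406e+04 Hz.

(a) f₀ = 5.427e+04 Hz  (b) Q = 1.232  (c) BW = 4.406e+04 Hz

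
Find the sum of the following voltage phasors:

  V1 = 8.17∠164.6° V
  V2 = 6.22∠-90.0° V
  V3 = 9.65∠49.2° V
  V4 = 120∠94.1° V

Step 1 — Convert each phasor to rectangular form:
  V1 = 8.17·(cos(164.6°) + j·sin(164.6°)) = -7.877 + j2.17 V
  V2 = 6.22·(cos(-90.0°) + j·sin(-90.0°)) = 0 - j6.22 V
  V3 = 9.65·(cos(49.2°) + j·sin(49.2°)) = 6.306 + j7.305 V
  V4 = 120·(cos(94.1°) + j·sin(94.1°)) = -8.58 + j119.7 V
Step 2 — Sum components: V_total = -10.15 + j122.9 V.
Step 3 — Convert to polar: |V_total| = 123.4 V, ∠V_total = 94.7°.

V_total = 123.4∠94.7° V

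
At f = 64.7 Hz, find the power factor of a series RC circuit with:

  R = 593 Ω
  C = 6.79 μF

Step 1 — Angular frequency: ω = 2π·f = 2π·64.7 = 406.5 rad/s.
Step 2 — Component impedances:
  R: Z = R = 593 Ω
  C: Z = 1/(jωC) = -j/(ω·C) = 0 - j362.3 Ω
Step 3 — Series combination: Z_total = R + C = 593 - j362.3 Ω = 694.9∠-31.4° Ω.
Step 4 — Power factor: PF = cos(φ) = Re(Z)/|Z| = 593/694.9 = 0.8534.
Step 5 — Type: Im(Z) = -362.3 ⇒ leading (phase φ = -31.4°).

PF = 0.8534 (leading, φ = -31.4°)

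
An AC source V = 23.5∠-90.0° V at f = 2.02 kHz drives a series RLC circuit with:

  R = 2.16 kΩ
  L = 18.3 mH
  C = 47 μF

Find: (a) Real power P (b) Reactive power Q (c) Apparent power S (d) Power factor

Step 1 — Angular frequency: ω = 2π·f = 2π·2020 = 1.269e+04 rad/s.
Step 2 — Component impedances:
  R: Z = R = 2160 Ω
  L: Z = jωL = j·1.269e+04·0.0183 = 0 + j232.3 Ω
  C: Z = 1/(jωC) = -j/(ω·C) = 0 - j1.676 Ω
Step 3 — Series combination: Z_total = R + L + C = 2160 + j230.6 Ω = 2172∠6.1° Ω.
Step 4 — Source phasor: V = 23.5∠-90.0° V = 0 - j23.5 V.
Step 5 — Current: I = V / Z = -0.001148 - j0.01076 A = 0.01082∠-96.1° A.
Step 6 — Complex power: S = V·I* = 0.2528 + j0.02699 VA.
Step 7 — Real power: P = Re(S) = 0.2528 W.
Step 8 — Reactive power: Q = Im(S) = 0.02699 VAR.
Step 9 — Apparent power: |S| = 0.2542 VA.
Step 10 — Power factor: PF = P/|S| = 0.9944 (lagging).

(a) P = 0.2528 W  (b) Q = 0.02699 VAR  (c) S = 0.2542 VA  (d) PF = 0.9944 (lagging)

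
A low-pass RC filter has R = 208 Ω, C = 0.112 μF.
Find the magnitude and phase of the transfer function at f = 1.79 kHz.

Step 1 — Angular frequency: ω = 2π·1790 = 1.125e+04 rad/s.
Step 2 — Transfer function: H(jω) = 1/(1 + jωRC).
Step 3 — Denominator: 1 + jωRC = 1 + j·1.125e+04·208·1.12e-07 = 1 + j0.262.
Step 4 — H = 0.9358 - j0.2452.
Step 5 — Magnitude: |H| = 0.9673 (-0.3 dB); phase: φ = -14.7°.

|H| = 0.9673 (-0.3 dB), φ = -14.7°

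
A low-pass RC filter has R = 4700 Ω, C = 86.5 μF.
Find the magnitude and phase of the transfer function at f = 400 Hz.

Step 1 — Angular frequency: ω = 2π·400 = 2513 rad/s.
Step 2 — Transfer function: H(jω) = 1/(1 + jωRC).
Step 3 — Denominator: 1 + jωRC = 1 + j·2513·4700·8.65e-05 = 1 + j1022.
Step 4 — H = 9.578e-07 - j0.0009787.
Step 5 — Magnitude: |H| = 0.0009787 (-60.2 dB); phase: φ = -89.9°.

|H| = 0.0009787 (-60.2 dB), φ = -89.9°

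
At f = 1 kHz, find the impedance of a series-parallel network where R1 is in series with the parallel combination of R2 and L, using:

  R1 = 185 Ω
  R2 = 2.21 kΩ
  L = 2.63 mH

Step 1 — Angular frequency: ω = 2π·f = 2π·1000 = 6283 rad/s.
Step 2 — Component impedances:
  R1: Z = R = 185 Ω
  R2: Z = R = 2210 Ω
  L: Z = jωL = j·6283·0.00263 = 0 + j16.52 Ω
Step 3 — Parallel branch: R2 || L = 1/(1/R2 + 1/L) = 0.1236 + j16.52 Ω.
Step 4 — Series with R1: Z_total = R1 + (R2 || L) = 185.1 + j16.52 Ω = 185.9∠5.1° Ω.

Z = 185.1 + j16.52 Ω = 185.9∠5.1° Ω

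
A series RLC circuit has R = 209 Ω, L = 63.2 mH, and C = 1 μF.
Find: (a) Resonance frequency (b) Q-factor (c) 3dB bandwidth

Step 1 — Resonance: ω₀ = 1/√(LC) = 1/√(0.0632·1e-06) = 3978 rad/s.
Step 2 — f₀ = ω₀/(2π) = 633.1 Hz.
Step 3 — Series Q: Q = ω₀L/R = 3978·0.0632/209 = 1.203.
Step 4 — Bandwidth: Δω = ω₀/Q = 3307 rad/s; BW = Δω/(2π) = 526.3 Hz.

(a) f₀ = 633.1 Hz  (b) Q = 1.203  (c) BW = 526.3 Hz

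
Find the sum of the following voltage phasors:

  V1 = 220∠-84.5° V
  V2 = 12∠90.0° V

Step 1 — Convert each phasor to rectangular form:
  V1 = 220·(cos(-84.5°) + j·sin(-84.5°)) = 21.09 - j219 V
  V2 = 12·(cos(90.0°) + j·sin(90.0°)) = 0 + j12 V
Step 2 — Sum components: V_total = 21.09 - j207 V.
Step 3 — Convert to polar: |V_total| = 208.1 V, ∠V_total = -84.2°.

V_total = 208.1∠-84.2° V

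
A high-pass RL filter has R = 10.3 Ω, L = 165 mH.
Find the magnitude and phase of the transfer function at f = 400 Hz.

Step 1 — Angular frequency: ω = 2π·400 = 2513 rad/s.
Step 2 — Transfer function: H(jω) = jωL/(R + jωL).
Step 3 — Numerator jωL = j·414.7; denominator R + jωL = 10.3 + j414.7.
Step 4 — H = 0.9994 + j0.02482.
Step 5 — Magnitude: |H| = 0.9997 (-0.0 dB); phase: φ = 1.4°.

|H| = 0.9997 (-0.0 dB), φ = 1.4°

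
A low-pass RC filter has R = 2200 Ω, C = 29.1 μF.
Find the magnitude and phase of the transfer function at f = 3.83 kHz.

Step 1 — Angular frequency: ω = 2π·3830 = 2.406e+04 rad/s.
Step 2 — Transfer function: H(jω) = 1/(1 + jωRC).
Step 3 — Denominator: 1 + jωRC = 1 + j·2.406e+04·2200·2.91e-05 = 1 + j1541.
Step 4 — H = 4.213e-07 - j0.0006491.
Step 5 — Magnitude: |H| = 0.0006491 (-63.8 dB); phase: φ = -90.0°.

|H| = 0.0006491 (-63.8 dB), φ = -90.0°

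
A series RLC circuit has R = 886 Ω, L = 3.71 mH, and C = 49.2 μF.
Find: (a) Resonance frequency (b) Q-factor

Step 1 — Resonance condition Im(Z)=0 gives ω₀ = 1/√(LC).
Step 2 — ω₀ = 1/√(0.00371·4.92e-05) = 2341 rad/s.
Step 3 — f₀ = ω₀/(2π) = 372.5 Hz.
Step 4 — Series Q: Q = ω₀L/R = 2341·0.00371/886 = 0.009801.

(a) f₀ = 372.5 Hz  (b) Q = 0.009801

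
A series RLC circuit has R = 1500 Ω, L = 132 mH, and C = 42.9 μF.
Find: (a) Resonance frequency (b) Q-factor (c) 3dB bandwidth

Step 1 — Resonance condition Im(Z)=0 gives ω₀ = 1/√(LC).
Step 2 — ω₀ = 1/√(0.132·4.29e-05) = 420.2 rad/s.
Step 3 — f₀ = ω₀/(2π) = 66.88 Hz.
Step 4 — Series Q: Q = ω₀L/R = 420.2·0.132/1500 = 0.03698.
Step 5 — 3dB bandwidth: Δω = ω₀/Q = 1.136e+04 rad/s; BW = Δω/(2π) = 1809 Hz.

(a) f₀ = 66.88 Hz  (b) Q = 0.03698  (c) BW = 1809 Hz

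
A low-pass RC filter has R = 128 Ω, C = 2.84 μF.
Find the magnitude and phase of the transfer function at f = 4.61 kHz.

Step 1 — Angular frequency: ω = 2π·4610 = 2.897e+04 rad/s.
Step 2 — Transfer function: H(jω) = 1/(1 + jωRC).
Step 3 — Denominator: 1 + jωRC = 1 + j·2.897e+04·128·2.84e-06 = 1 + j10.53.
Step 4 — H = 0.008939 - j0.09412.
Step 5 — Magnitude: |H| = 0.09455 (-20.5 dB); phase: φ = -84.6°.

|H| = 0.09455 (-20.5 dB), φ = -84.6°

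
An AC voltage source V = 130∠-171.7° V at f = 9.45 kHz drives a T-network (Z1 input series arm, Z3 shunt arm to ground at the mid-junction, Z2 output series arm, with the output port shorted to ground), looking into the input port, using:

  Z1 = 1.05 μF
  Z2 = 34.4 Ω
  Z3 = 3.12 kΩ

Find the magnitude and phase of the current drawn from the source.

Step 1 — Angular frequency: ω = 2π·f = 2π·9450 = 5.938e+04 rad/s.
Step 2 — Component impedances:
  Z1: Z = 1/(jωC) = -j/(ω·C) = 0 - j16.04 Ω
  Z2: Z = R = 34.4 Ω
  Z3: Z = R = 3120 Ω
Step 3 — With the output port shorted to ground, the output series arm Z2 runs from the junction to ground; the shunt arm Z3 also runs from the junction to ground. They appear in parallel: Z3 || Z2 = 34.02 Ω.
Step 4 — Series with input arm Z1: Z_in = Z1 + (Z3 || Z2) = 34.02 - j16.04 Ω = 37.62∠-25.2° Ω.
Step 5 — Source phasor: V = 130∠-171.7° V = -128.6 - j18.77 V.
Step 6 — Ohm's law: I = V / Z_total = (-128.6 - j18.77) / (34.02 - j16.04) = -2.881 - j1.909 A.
Step 7 — Convert to polar: |I| = 3.456 A, ∠I = -146.5°.

I = 3.456∠-146.5° A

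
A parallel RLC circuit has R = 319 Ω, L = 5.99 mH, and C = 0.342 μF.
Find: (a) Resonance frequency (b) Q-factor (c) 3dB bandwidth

Step 1 — Resonance: ω₀ = 1/√(LC) = 1/√(0.00599·3.42e-07) = 2.209e+04 rad/s.
Step 2 — f₀ = ω₀/(2π) = 3516 Hz.
Step 3 — Parallel Q: Q = R/(ω₀L) = 319/(2.209e+04·0.00599) = 2.41.
Step 4 — Bandwidth: Δω = ω₀/Q = 9166 rad/s; BW = Δω/(2π) = 1459 Hz.

(a) f₀ = 3516 Hz  (b) Q = 2.41  (c) BW = 1459 Hz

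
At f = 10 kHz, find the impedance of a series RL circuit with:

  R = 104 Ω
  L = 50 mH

Step 1 — Angular frequency: ω = 2π·f = 2π·1e+04 = 6.283e+04 rad/s.
Step 2 — Component impedances:
  R: Z = R = 104 Ω
  L: Z = jωL = j·6.283e+04·0.05 = 0 + j3142 Ω
Step 3 — Series combination: Z_total = R + L = 104 + j3142 Ω = 3143∠88.1° Ω.

Z = 104 + j3142 Ω = 3143∠88.1° Ω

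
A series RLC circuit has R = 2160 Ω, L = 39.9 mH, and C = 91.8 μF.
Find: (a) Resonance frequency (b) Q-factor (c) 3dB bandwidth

Step 1 — Resonance condition Im(Z)=0 gives ω₀ = 1/√(LC).
Step 2 — ω₀ = 1/√(0.0399·9.18e-05) = 522.5 rad/s.
Step 3 — f₀ = ω₀/(2π) = 83.16 Hz.
Step 4 — Series Q: Q = ω₀L/R = 522.5·0.0399/2160 = 0.009652.
Step 5 — 3dB bandwidth: Δω = ω₀/Q = 5.414e+04 rad/s; BW = Δω/(2π) = 8616 Hz.

(a) f₀ = 83.16 Hz  (b) Q = 0.009652  (c) BW = 8616 Hz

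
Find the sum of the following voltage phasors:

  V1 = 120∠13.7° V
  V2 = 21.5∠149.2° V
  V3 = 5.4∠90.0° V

Step 1 — Convert each phasor to rectangular form:
  V1 = 120·(cos(13.7°) + j·sin(13.7°)) = 116.6 + j28.42 V
  V2 = 21.5·(cos(149.2°) + j·sin(149.2°)) = -18.47 + j11.01 V
  V3 = 5.4·(cos(90.0°) + j·sin(90.0°)) = 0 + j5.4 V
Step 2 — Sum components: V_total = 98.12 + j44.83 V.
Step 3 — Convert to polar: |V_total| = 107.9 V, ∠V_total = 24.6°.

V_total = 107.9∠24.6° V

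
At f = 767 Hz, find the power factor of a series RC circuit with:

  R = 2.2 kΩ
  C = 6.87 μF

Step 1 — Angular frequency: ω = 2π·f = 2π·767 = 4819 rad/s.
Step 2 — Component impedances:
  R: Z = R = 2200 Ω
  C: Z = 1/(jωC) = -j/(ω·C) = 0 - j30.2 Ω
Step 3 — Series combination: Z_total = R + C = 2200 - j30.2 Ω = 2200∠-0.8° Ω.
Step 4 — Power factor: PF = cos(φ) = Re(Z)/|Z| = 2200/2200.2 = 0.9999.
Step 5 — Type: Im(Z) = -30.2 ⇒ leading (phase φ = -0.8°).

PF = 0.9999 (leading, φ = -0.8°)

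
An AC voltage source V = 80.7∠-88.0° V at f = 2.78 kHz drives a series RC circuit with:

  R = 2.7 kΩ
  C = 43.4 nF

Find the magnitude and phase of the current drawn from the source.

Step 1 — Angular frequency: ω = 2π·f = 2π·2780 = 1.747e+04 rad/s.
Step 2 — Component impedances:
  R: Z = R = 2700 Ω
  C: Z = 1/(jωC) = -j/(ω·C) = 0 - j1319 Ω
Step 3 — Series combination: Z_total = R + C = 2700 - j1319 Ω = 3005∠-26.0° Ω.
Step 4 — Source phasor: V = 80.7∠-88.0° V = 2.816 - j80.65 V.
Step 5 — Ohm's law: I = V / Z_total = (2.816 - j80.65) / (2700 - j1319) = 0.01262 - j0.0237 A.
Step 6 — Convert to polar: |I| = 0.02686 A, ∠I = -62.0°.

I = 0.02686∠-62.0° A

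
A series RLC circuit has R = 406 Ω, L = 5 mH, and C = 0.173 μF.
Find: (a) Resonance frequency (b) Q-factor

Step 1 — Resonance condition Im(Z)=0 gives ω₀ = 1/√(LC).
Step 2 — ω₀ = 1/√(0.005·1.73e-07) = 3.4e+04 rad/s.
Step 3 — f₀ = ω₀/(2π) = 5411 Hz.
Step 4 — Series Q: Q = ω₀L/R = 3.4e+04·0.005/406 = 0.4187.

(a) f₀ = 5411 Hz  (b) Q = 0.4187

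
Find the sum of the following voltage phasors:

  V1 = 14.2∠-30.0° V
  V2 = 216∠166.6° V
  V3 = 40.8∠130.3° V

Step 1 — Convert each phasor to rectangular form:
  V1 = 14.2·(cos(-30.0°) + j·sin(-30.0°)) = 12.3 - j7.1 V
  V2 = 216·(cos(166.6°) + j·sin(166.6°)) = -210.1 + j50.06 V
  V3 = 40.8·(cos(130.3°) + j·sin(130.3°)) = -26.39 + j31.12 V
Step 2 — Sum components: V_total = -224.2 + j74.07 V.
Step 3 — Convert to polar: |V_total| = 236.1 V, ∠V_total = 161.7°.

V_total = 236.1∠161.7° V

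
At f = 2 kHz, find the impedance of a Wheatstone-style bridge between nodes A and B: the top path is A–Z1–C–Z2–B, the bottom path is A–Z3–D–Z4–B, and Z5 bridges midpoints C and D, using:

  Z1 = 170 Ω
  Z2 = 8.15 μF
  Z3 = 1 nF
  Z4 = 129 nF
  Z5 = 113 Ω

Step 1 — Angular frequency: ω = 2π·f = 2π·2000 = 1.257e+04 rad/s.
Step 2 — Component impedances:
  Z1: Z = R = 170 Ω
  Z2: Z = 1/(jωC) = -j/(ω·C) = 0 - j9.764 Ω
  Z3: Z = 1/(jωC) = -j/(ω·C) = 0 - j7.958e+04 Ω
  Z4: Z = 1/(jωC) = -j/(ω·C) = 0 - j616.9 Ω
  Z5: Z = R = 113 Ω
Step 3 — Bridge requires nodal analysis (the Z5 bridge couples midpoints C and D, so the two paths cannot be reduced to a simple series/parallel combination). Setting node B to ground and injecting 1 A at node A, the 3-node admittance system at A, C, D solves to V_A = Z_AB = 170 - j9.987 Ω = 170.3∠-3.4° Ω.

Z = 170 - j9.987 Ω = 170.3∠-3.4° Ω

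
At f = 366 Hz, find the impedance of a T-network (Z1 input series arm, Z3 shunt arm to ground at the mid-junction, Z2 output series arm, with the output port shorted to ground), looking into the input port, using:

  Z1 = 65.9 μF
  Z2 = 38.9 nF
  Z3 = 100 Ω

Step 1 — Angular frequency: ω = 2π·f = 2π·366 = 2300 rad/s.
Step 2 — Component impedances:
  Z1: Z = 1/(jωC) = -j/(ω·C) = 0 - j6.599 Ω
  Z2: Z = 1/(jωC) = -j/(ω·C) = 0 - j1.118e+04 Ω
  Z3: Z = R = 100 Ω
Step 3 — With the output port shorted to ground, the output series arm Z2 runs from the junction to ground; the shunt arm Z3 also runs from the junction to ground. They appear in parallel: Z3 || Z2 = 99.99 - j0.8945 Ω.
Step 4 — Series with input arm Z1: Z_in = Z1 + (Z3 || Z2) = 99.99 - j7.493 Ω = 100.3∠-4.3° Ω.

Z = 99.99 - j7.493 Ω = 100.3∠-4.3° Ω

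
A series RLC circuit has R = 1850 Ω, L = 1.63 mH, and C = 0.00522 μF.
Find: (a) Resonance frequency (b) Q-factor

Step 1 — Resonance condition Im(Z)=0 gives ω₀ = 1/√(LC).
Step 2 — ω₀ = 1/√(0.00163·5.22e-09) = 3.428e+05 rad/s.
Step 3 — f₀ = ω₀/(2π) = 5.456e+04 Hz.
Step 4 — Series Q: Q = ω₀L/R = 3.428e+05·0.00163/1850 = 0.3021.

(a) f₀ = 5.456e+04 Hz  (b) Q = 0.3021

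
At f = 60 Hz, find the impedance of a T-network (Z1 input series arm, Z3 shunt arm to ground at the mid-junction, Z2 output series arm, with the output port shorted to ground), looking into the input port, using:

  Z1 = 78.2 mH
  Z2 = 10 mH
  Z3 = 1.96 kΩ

Step 1 — Angular frequency: ω = 2π·f = 2π·60 = 377 rad/s.
Step 2 — Component impedances:
  Z1: Z = jωL = j·377·0.0782 = 0 + j29.48 Ω
  Z2: Z = jωL = j·377·0.01 = 0 + j3.77 Ω
  Z3: Z = R = 1960 Ω
Step 3 — With the output port shorted to ground, the output series arm Z2 runs from the junction to ground; the shunt arm Z3 also runs from the junction to ground. They appear in parallel: Z3 || Z2 = 0.007251 + j3.77 Ω.
Step 4 — Series with input arm Z1: Z_in = Z1 + (Z3 || Z2) = 0.007251 + j33.25 Ω = 33.25∠90.0° Ω.

Z = 0.007251 + j33.25 Ω = 33.25∠90.0° Ω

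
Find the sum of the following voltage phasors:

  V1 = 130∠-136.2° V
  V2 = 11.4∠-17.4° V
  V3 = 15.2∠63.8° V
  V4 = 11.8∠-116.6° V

Step 1 — Convert each phasor to rectangular form:
  V1 = 130·(cos(-136.2°) + j·sin(-136.2°)) = -93.83 - j89.98 V
  V2 = 11.4·(cos(-17.4°) + j·sin(-17.4°)) = 10.88 - j3.409 V
  V3 = 15.2·(cos(63.8°) + j·sin(63.8°)) = 6.711 + j13.64 V
  V4 = 11.8·(cos(-116.6°) + j·sin(-116.6°)) = -5.284 - j10.55 V
Step 2 — Sum components: V_total = -81.52 - j90.3 V.
Step 3 — Convert to polar: |V_total| = 121.7 V, ∠V_total = -132.1°.

V_total = 121.7∠-132.1° V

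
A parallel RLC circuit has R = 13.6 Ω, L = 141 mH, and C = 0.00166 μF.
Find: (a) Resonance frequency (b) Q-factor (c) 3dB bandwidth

Step 1 — Resonance: ω₀ = 1/√(LC) = 1/√(0.141·1.66e-09) = 6.536e+04 rad/s.
Step 2 — f₀ = ω₀/(2π) = 1.04e+04 Hz.
Step 3 — Parallel Q: Q = R/(ω₀L) = 13.6/(6.536e+04·0.141) = 0.001476.
Step 4 — Bandwidth: Δω = ω₀/Q = 4.429e+07 rad/s; BW = Δω/(2π) = 7.05e+06 Hz.

(a) f₀ = 1.04e+04 Hz  (b) Q = 0.001476  (c) BW = 7.05e+06 Hz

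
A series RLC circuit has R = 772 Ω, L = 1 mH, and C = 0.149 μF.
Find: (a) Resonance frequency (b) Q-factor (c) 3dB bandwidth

Step 1 — Resonance: ω₀ = 1/√(LC) = 1/√(0.001·1.49e-07) = 8.192e+04 rad/s.
Step 2 — f₀ = ω₀/(2π) = 1.304e+04 Hz.
Step 3 — Series Q: Q = ω₀L/R = 8.192e+04·0.001/772 = 0.1061.
Step 4 — Bandwidth: Δω = ω₀/Q = 7.72e+05 rad/s; BW = Δω/(2π) = 1.229e+05 Hz.

(a) f₀ = 1.304e+04 Hz  (b) Q = 0.1061  (c) BW = 1.229e+05 Hz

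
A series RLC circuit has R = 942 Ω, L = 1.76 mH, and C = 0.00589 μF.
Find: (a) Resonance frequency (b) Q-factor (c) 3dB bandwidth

Step 1 — Resonance condition Im(Z)=0 gives ω₀ = 1/√(LC).
Step 2 — ω₀ = 1/√(0.00176·5.89e-09) = 3.106e+05 rad/s.
Step 3 — f₀ = ω₀/(2π) = 4.943e+04 Hz.
Step 4 — Series Q: Q = ω₀L/R = 3.106e+05·0.00176/942 = 0.5803.
Step 5 — 3dB bandwidth: Δω = ω₀/Q = 5.352e+05 rad/s; BW = Δω/(2π) = 8.518e+04 Hz.

(a) f₀ = 4.943e+04 Hz  (b) Q = 0.5803  (c) BW = 8.518e+04 Hz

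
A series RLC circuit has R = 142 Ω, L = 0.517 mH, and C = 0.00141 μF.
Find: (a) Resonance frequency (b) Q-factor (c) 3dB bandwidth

Step 1 — Resonance condition Im(Z)=0 gives ω₀ = 1/√(LC).
Step 2 — ω₀ = 1/√(0.000517·1.41e-09) = 1.171e+06 rad/s.
Step 3 — f₀ = ω₀/(2π) = 1.864e+05 Hz.
Step 4 — Series Q: Q = ω₀L/R = 1.171e+06·0.000517/142 = 4.264.
Step 5 — 3dB bandwidth: Δω = ω₀/Q = 2.747e+05 rad/s; BW = Δω/(2π) = 4.371e+04 Hz.

(a) f₀ = 1.864e+05 Hz  (b) Q = 4.264  (c) BW = 4.371e+04 Hz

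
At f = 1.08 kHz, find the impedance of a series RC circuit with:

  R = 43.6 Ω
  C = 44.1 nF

Step 1 — Angular frequency: ω = 2π·f = 2π·1080 = 6786 rad/s.
Step 2 — Component impedances:
  R: Z = R = 43.6 Ω
  C: Z = 1/(jωC) = -j/(ω·C) = 0 - j3342 Ω
Step 3 — Series combination: Z_total = R + C = 43.6 - j3342 Ω = 3342∠-89.3° Ω.

Z = 43.6 - j3342 Ω = 3342∠-89.3° Ω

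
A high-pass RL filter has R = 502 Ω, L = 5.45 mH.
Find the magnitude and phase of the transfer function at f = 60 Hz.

Step 1 — Angular frequency: ω = 2π·60 = 377 rad/s.
Step 2 — Transfer function: H(jω) = jωL/(R + jωL).
Step 3 — Numerator jωL = j·2.055; denominator R + jωL = 502 + j2.055.
Step 4 — H = 1.675e-05 + j0.004093.
Step 5 — Magnitude: |H| = 0.004093 (-47.8 dB); phase: φ = 89.8°.

|H| = 0.004093 (-47.8 dB), φ = 89.8°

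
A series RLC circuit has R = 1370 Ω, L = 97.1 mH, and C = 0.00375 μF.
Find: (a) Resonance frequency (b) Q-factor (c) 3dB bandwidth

Step 1 — Resonance: ω₀ = 1/√(LC) = 1/√(0.0971·3.75e-09) = 5.241e+04 rad/s.
Step 2 — f₀ = ω₀/(2π) = 8341 Hz.
Step 3 — Series Q: Q = ω₀L/R = 5.241e+04·0.0971/1370 = 3.714.
Step 4 — Bandwidth: Δω = ω₀/Q = 1.411e+04 rad/s; BW = Δω/(2π) = 2246 Hz.

(a) f₀ = 8341 Hz  (b) Q = 3.714  (c) BW = 2246 Hz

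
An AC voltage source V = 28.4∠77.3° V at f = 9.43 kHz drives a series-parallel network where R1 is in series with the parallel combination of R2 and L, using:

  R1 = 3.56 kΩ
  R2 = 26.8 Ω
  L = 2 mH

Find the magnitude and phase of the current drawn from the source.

Step 1 — Angular frequency: ω = 2π·f = 2π·9430 = 5.925e+04 rad/s.
Step 2 — Component impedances:
  R1: Z = R = 3560 Ω
  R2: Z = R = 26.8 Ω
  L: Z = jωL = j·5.925e+04·0.002 = 0 + j118.5 Ω
Step 3 — Parallel branch: R2 || L = 1/(1/R2 + 1/L) = 25.5 + j5.766 Ω.
Step 4 — Series with R1: Z_total = R1 + (R2 || L) = 3585 + j5.766 Ω = 3586∠0.1° Ω.
Step 5 — Source phasor: V = 28.4∠77.3° V = 6.244 + j27.71 V.
Step 6 — Ohm's law: I = V / Z_total = (6.244 + j27.71) / (3585 + j5.766) = 0.001754 + j0.007724 A.
Step 7 — Convert to polar: |I| = 0.007921 A, ∠I = 77.2°.

I = 0.007921∠77.2° A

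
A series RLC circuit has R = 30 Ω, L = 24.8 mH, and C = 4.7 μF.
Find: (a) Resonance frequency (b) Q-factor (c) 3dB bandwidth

Step 1 — Resonance: ω₀ = 1/√(LC) = 1/√(0.0248·4.7e-06) = 2929 rad/s.
Step 2 — f₀ = ω₀/(2π) = 466.2 Hz.
Step 3 — Series Q: Q = ω₀L/R = 2929·0.0248/30 = 2.421.
Step 4 — Bandwidth: Δω = ω₀/Q = 1210 rad/s; BW = Δω/(2π) = 192.5 Hz.

(a) f₀ = 466.2 Hz  (b) Q = 2.421  (c) BW = 192.5 Hz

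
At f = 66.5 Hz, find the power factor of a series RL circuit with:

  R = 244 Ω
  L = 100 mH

Step 1 — Angular frequency: ω = 2π·f = 2π·66.5 = 417.8 rad/s.
Step 2 — Component impedances:
  R: Z = R = 244 Ω
  L: Z = jωL = j·417.8·0.1 = 0 + j41.78 Ω
Step 3 — Series combination: Z_total = R + L = 244 + j41.78 Ω = 247.6∠9.7° Ω.
Step 4 — Power factor: PF = cos(φ) = Re(Z)/|Z| = 244/247.55 = 0.9857.
Step 5 — Type: Im(Z) = 41.78 ⇒ lagging (phase φ = 9.7°).

PF = 0.9857 (lagging, φ = 9.7°)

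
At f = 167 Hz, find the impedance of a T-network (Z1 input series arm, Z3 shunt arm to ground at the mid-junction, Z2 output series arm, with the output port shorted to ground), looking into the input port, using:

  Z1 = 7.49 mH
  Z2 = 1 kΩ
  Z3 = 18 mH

Step 1 — Angular frequency: ω = 2π·f = 2π·167 = 1049 rad/s.
Step 2 — Component impedances:
  Z1: Z = jωL = j·1049·0.00749 = 0 + j7.859 Ω
  Z2: Z = R = 1000 Ω
  Z3: Z = jωL = j·1049·0.018 = 0 + j18.89 Ω
Step 3 — With the output port shorted to ground, the output series arm Z2 runs from the junction to ground; the shunt arm Z3 also runs from the junction to ground. They appear in parallel: Z3 || Z2 = 0.3566 + j18.88 Ω.
Step 4 — Series with input arm Z1: Z_in = Z1 + (Z3 || Z2) = 0.3566 + j26.74 Ω = 26.74∠89.2° Ω.

Z = 0.3566 + j26.74 Ω = 26.74∠89.2° Ω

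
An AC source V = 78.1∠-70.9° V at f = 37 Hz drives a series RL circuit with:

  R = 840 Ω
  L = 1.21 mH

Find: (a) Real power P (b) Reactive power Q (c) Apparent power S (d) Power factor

Step 1 — Angular frequency: ω = 2π·f = 2π·37 = 232.5 rad/s.
Step 2 — Component impedances:
  R: Z = R = 840 Ω
  L: Z = jωL = j·232.5·0.00121 = 0 + j0.2813 Ω
Step 3 — Series combination: Z_total = R + L = 840 + j0.2813 Ω = 840∠0.0° Ω.
Step 4 — Source phasor: V = 78.1∠-70.9° V = 25.56 - j73.8 V.
Step 5 — Current: I = V / Z = 0.03039 - j0.08787 A = 0.09298∠-70.9° A.
Step 6 — Complex power: S = V·I* = 7.261 + j0.002432 VA.
Step 7 — Real power: P = Re(S) = 7.261 W.
Step 8 — Reactive power: Q = Im(S) = 0.002432 VAR.
Step 9 — Apparent power: |S| = 7.261 VA.
Step 10 — Power factor: PF = P/|S| = 1 (lagging).

(a) P = 7.261 W  (b) Q = 0.002432 VAR  (c) S = 7.261 VA  (d) PF = 1 (lagging)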